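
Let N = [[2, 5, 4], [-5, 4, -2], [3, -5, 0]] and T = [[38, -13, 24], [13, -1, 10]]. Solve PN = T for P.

Right-multiplying both sides by N⁻¹ gives P = TN⁻¹.
N has determinant 2; N⁻¹ = [[-5, -10, -13], [-3, -6, -8], [13/2, 25/2, 33/2]].
P = TN⁻¹ = [[38, -13, 24], [13, -1, 10]] · [[-5, -10, -13], [-3, -6, -8], [13/2, 25/2, 33/2]] = [[5, -2, 6], [3, 1, 4]].

P = [[5, -2, 6], [3, 1, 4]]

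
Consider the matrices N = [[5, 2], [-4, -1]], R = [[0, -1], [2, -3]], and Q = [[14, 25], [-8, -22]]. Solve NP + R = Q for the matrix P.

NP = Q − R = [[14, 26], [-10, -19]].
N is on the left of P, so left-multiply by N⁻¹: P = N⁻¹(Q − R).
det N = 3, so N⁻¹ = [[-1/3, -2/3], [4/3, 5/3]].
P = N⁻¹(Q − R) = [[2, 4], [2, 3]].

P = [[2, 4], [2, 3]]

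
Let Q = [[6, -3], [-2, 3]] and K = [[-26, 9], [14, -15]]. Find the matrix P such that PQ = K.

P = [[-5, -2], [1, -4]]

Right-multiplying both sides by Q⁻¹ gives P = KQ⁻¹.
det Q = 12; the adjugate gives Q⁻¹ = [[1/4, 1/4], [1/6, 1/2]].
P = KQ⁻¹ = [[-26, 9], [14, -15]] · [[1/4, 1/4], [1/6, 1/2]] = [[-5, -2], [1, -4]].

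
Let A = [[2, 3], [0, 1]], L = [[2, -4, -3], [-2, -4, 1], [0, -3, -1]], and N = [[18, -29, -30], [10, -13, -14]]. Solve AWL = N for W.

Left-multiply by A⁻¹ and right-multiply by L⁻¹: W = A⁻¹NL⁻¹.
det A = 2, so A⁻¹ = [[1/2, -3/2], [0, 1]].
det L = 4; the adjugate gives L⁻¹ = [[7/4, 5/4, -4], [-1/2, -1/2, 1], [3/2, 3/2, -4]].
A⁻¹N = [[-6, 5, 6], [10, -13, -14]].
W = (A⁻¹N)L⁻¹ = [[-4, -1, 5], [3, -2, 3]].

W = [[-4, -1, 5], [3, -2, 3]]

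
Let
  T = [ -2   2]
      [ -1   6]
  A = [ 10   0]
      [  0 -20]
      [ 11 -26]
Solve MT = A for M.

M = [[-6, 2], [2, -4], [-4, -3]]

Right-multiplying both sides by T⁻¹ gives M = AT⁻¹.
T has determinant -10; T⁻¹ = [[-3/5, 1/5], [-1/10, 1/5]].
M = AT⁻¹ = [[10, 0], [0, -20], [11, -26]] · [[-3/5, 1/5], [-1/10, 1/5]] = [[-6, 2], [2, -4], [-4, -3]].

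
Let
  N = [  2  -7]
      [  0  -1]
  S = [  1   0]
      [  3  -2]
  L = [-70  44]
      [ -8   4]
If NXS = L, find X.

X = [[5, -4], [2, 2]]

Left-multiply by N⁻¹ and right-multiply by S⁻¹: X = N⁻¹LS⁻¹.
det N = -2, so N⁻¹ = [[1/2, -7/2], [0, -1]].
det S = -2; the adjugate gives S⁻¹ = [[1, 0], [3/2, -1/2]].
N⁻¹L = [[-7, 8], [8, -4]].
X = (N⁻¹L)S⁻¹ = [[5, -4], [2, 2]].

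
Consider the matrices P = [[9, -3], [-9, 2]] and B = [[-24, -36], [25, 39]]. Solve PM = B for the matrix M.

M = [[-3, -5], [-1, -3]]

Left-multiplying both sides by P⁻¹ gives M = P⁻¹B.
P has determinant -9; P⁻¹ = [[-2/9, -1/3], [-1, -1]].
M = P⁻¹B = [[-2/9, -1/3], [-1, -1]] · [[-24, -36], [25, 39]] = [[-3, -5], [-1, -3]].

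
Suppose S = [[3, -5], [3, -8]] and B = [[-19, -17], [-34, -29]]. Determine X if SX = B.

Since S multiplies X on the left, X = S⁻¹B.
S has determinant -9; S⁻¹ = [[8/9, -5/9], [1/3, -1/3]].
X = S⁻¹B = [[8/9, -5/9], [1/3, -1/3]] · [[-19, -17], [-34, -29]] = [[2, 1], [5, 4]].

X = [[2, 1], [5, 4]]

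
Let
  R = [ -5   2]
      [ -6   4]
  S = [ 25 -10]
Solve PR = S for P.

P = [[-5, 0]]

R is on the right of P, so right-multiply by R⁻¹: P = SR⁻¹.
R has determinant -8; R⁻¹ = [[-1/2, 1/4], [-3/4, 5/8]].
P = SR⁻¹ = [[25, -10]] · [[-1/2, 1/4], [-3/4, 5/8]] = [[-5, 0]].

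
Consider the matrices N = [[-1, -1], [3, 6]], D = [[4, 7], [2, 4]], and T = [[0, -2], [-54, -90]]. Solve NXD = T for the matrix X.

X = [[2, 5], [-4, -1]]

Isolating X: multiply by N⁻¹ from the left and D⁻¹ from the right, so X = N⁻¹TD⁻¹.
det N = -3; the adjugate gives N⁻¹ = [[-2, -1/3], [1, 1/3]].
det D = 2; the adjugate gives D⁻¹ = [[2, -7/2], [-1, 2]].
N⁻¹T = [[18, 34], [-18, -32]].
X = (N⁻¹T)D⁻¹ = [[2, 5], [-4, -1]].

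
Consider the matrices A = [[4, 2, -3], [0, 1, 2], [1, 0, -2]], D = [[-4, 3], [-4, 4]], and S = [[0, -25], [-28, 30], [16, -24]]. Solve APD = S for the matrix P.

P = [[2, -2], [4, -1], [-3, 5]]

P = A⁻¹SD⁻¹ (apply A⁻¹ on the left and D⁻¹ on the right).
A has determinant -1; A⁻¹ = [[2, -4, -7], [-2, 5, 8], [1, -2, -4]].
det D = -4, so D⁻¹ = [[-1, 3/4], [-1, 1]].
A⁻¹S = [[0, -2], [-12, 8], [-8, 11]].
P = (A⁻¹S)D⁻¹ = [[2, -2], [4, -1], [-3, 5]].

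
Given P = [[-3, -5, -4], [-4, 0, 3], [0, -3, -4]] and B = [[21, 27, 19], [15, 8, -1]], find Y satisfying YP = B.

Y = [[-3, -3, -4], [-1, -3, -1]]

Right-multiplying both sides by P⁻¹ gives Y = BP⁻¹.
P has determinant 5; P⁻¹ = [[9/5, -8/5, -3], [-16/5, 12/5, 5], [12/5, -9/5, -4]].
Y = BP⁻¹ = [[21, 27, 19], [15, 8, -1]] · [[9/5, -8/5, -3], [-16/5, 12/5, 5], [12/5, -9/5, -4]] = [[-3, -3, -4], [-1, -3, -1]].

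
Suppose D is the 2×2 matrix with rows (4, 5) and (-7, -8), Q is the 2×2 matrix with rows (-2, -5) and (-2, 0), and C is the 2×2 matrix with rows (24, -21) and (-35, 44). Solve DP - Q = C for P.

P = [[3, -4], [2, -2]]

DP = C + Q = [[22, -26], [-37, 44]].
Since D multiplies P on the left, P = D⁻¹(C + Q).
det D = 3, so D⁻¹ = [[-8/3, -5/3], [7/3, 4/3]].
P = D⁻¹(C + Q) = [[3, -4], [2, -2]].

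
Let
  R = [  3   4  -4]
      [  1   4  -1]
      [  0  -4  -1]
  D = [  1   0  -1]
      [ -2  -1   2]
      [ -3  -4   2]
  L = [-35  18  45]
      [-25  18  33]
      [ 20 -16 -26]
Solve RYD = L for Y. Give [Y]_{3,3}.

Left-multiply by R⁻¹ and right-multiply by D⁻¹: Y = R⁻¹LD⁻¹.
det R = -4; the adjugate gives R⁻¹ = [[2, -5, -3], [-1/4, 3/4, 1/4], [1, -3, -2]].
det D = 1, so D⁻¹ = [[6, 4, -1], [-2, -1, 0], [5, 4, -1]].
R⁻¹L = [[-5, -6, 3], [-5, 5, 7], [0, -4, -2]].
Y = (R⁻¹L)D⁻¹ = [[-3, -2, 2], [-5, 3, -2], [-2, -4, 2]].

2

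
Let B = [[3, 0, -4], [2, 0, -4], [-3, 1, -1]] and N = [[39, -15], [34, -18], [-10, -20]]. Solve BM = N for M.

M = [[5, 3], [-1, -5], [-6, 6]]

Since B multiplies M on the left, M = B⁻¹N.
det B = 4; the adjugate gives B⁻¹ = [[1, -1, 0], [7/2, -15/4, 1], [1/2, -3/4, 0]].
M = B⁻¹N = [[1, -1, 0], [7/2, -15/4, 1], [1/2, -3/4, 0]] · [[39, -15], [34, -18], [-10, -20]] = [[5, 3], [-1, -5], [-6, 6]].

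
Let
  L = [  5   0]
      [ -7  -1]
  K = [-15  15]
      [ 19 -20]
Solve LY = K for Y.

Y = [[-3, 3], [2, -1]]

L is on the left of Y, so left-multiply by L⁻¹: Y = L⁻¹K.
det L = -5, so L⁻¹ = [[1/5, 0], [-7/5, -1]].
Y = L⁻¹K = [[1/5, 0], [-7/5, -1]] · [[-15, 15], [19, -20]] = [[-3, 3], [2, -1]].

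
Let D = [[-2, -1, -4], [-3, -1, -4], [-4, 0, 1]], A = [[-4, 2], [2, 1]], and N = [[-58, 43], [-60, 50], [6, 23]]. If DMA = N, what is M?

Left-multiply by D⁻¹ and right-multiply by A⁻¹: M = D⁻¹NA⁻¹.
det D = -1; the adjugate gives D⁻¹ = [[1, -1, 0], [-19, 18, -4], [4, -4, 1]].
det A = -8, so A⁻¹ = [[-1/8, 1/4], [1/4, 1/2]].
D⁻¹N = [[2, -7], [-2, -9], [14, -5]].
M = (D⁻¹N)A⁻¹ = [[-2, -3], [-2, -5], [-3, 1]].

M = [[-2, -3], [-2, -5], [-3, 1]]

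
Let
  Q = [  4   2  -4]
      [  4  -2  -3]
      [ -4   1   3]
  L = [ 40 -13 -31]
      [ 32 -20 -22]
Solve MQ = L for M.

M = [[1, 6, -3], [-2, 6, -4]]

Right-multiplying both sides by Q⁻¹ gives M = LQ⁻¹.
Q has determinant 4; Q⁻¹ = [[-3/4, -5/2, -7/2], [0, -1, -1], [-1, -3, -4]].
M = LQ⁻¹ = [[40, -13, -31], [32, -20, -22]] · [[-3/4, -5/2, -7/2], [0, -1, -1], [-1, -3, -4]] = [[1, 6, -3], [-2, 6, -4]].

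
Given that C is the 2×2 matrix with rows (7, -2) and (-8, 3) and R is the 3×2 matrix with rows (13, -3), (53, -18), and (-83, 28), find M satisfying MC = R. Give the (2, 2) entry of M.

-4

Since C sits to the right of M, M = RC⁻¹.
det C = 5; the adjugate gives C⁻¹ = [[3/5, 2/5], [8/5, 7/5]].
M = RC⁻¹ = [[13, -3], [53, -18], [-83, 28]] · [[3/5, 2/5], [8/5, 7/5]] = [[3, 1], [3, -4], [-5, 6]].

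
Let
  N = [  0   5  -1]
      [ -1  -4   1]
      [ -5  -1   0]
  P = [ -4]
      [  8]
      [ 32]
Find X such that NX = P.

Since N multiplies X on the left, X = N⁻¹P.
det N = -6, so N⁻¹ = [[-1/6, -1/6, -1/6], [5/6, 5/6, -1/6], [19/6, 25/6, -5/6]].
X = N⁻¹P = [[-1/6, -1/6, -1/6], [5/6, 5/6, -1/6], [19/6, 25/6, -5/6]] · [[-4], [8], [32]] = [[-6], [-2], [-6]].

X = [[-6], [-2], [-6]]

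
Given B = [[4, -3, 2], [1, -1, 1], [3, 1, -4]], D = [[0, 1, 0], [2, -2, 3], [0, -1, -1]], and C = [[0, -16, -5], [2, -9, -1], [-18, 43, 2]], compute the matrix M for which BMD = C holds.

M = [[-1, 1, -4], [3, 4, -5], [1, 4, 3]]

M = B⁻¹CD⁻¹ (apply B⁻¹ on the left and D⁻¹ on the right).
B has determinant -1; B⁻¹ = [[-3, 10, 1], [-7, 22, 2], [-4, 13, 1]].
det D = 2, so D⁻¹ = [[5/2, 1/2, 3/2], [1, 0, 0], [-1, 0, -1]].
B⁻¹C = [[2, 1, 7], [8, 0, 17], [8, -10, 9]].
M = (B⁻¹C)D⁻¹ = [[-1, 1, -4], [3, 4, -5], [1, 4, 3]].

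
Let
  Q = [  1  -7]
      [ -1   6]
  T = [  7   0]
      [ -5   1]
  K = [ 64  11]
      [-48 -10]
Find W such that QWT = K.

W = Q⁻¹KT⁻¹ (apply Q⁻¹ on the left and T⁻¹ on the right).
det Q = -1, so Q⁻¹ = [[-6, -7], [-1, -1]].
T has determinant 7; T⁻¹ = [[1/7, 0], [5/7, 1]].
Q⁻¹K = [[-48, 4], [-16, -1]].
W = (Q⁻¹K)T⁻¹ = [[-4, 4], [-3, -1]].

W = [[-4, 4], [-3, -1]]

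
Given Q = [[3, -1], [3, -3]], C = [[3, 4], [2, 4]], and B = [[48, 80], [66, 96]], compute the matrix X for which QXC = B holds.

X = [[1, 5], [-5, 3]]

Left-multiply by Q⁻¹ and right-multiply by C⁻¹: X = Q⁻¹BC⁻¹.
det Q = -6; the adjugate gives Q⁻¹ = [[1/2, -1/6], [1/2, -1/2]].
det C = 4, so C⁻¹ = [[1, -1], [-1/2, 3/4]].
Q⁻¹B = [[13, 24], [-9, -8]].
X = (Q⁻¹B)C⁻¹ = [[1, 5], [-5, 3]].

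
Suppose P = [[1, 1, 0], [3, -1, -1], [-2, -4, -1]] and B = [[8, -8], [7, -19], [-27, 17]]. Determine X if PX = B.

X = [[5, -6], [3, -2], [5, 3]]

P is on the left of X, so left-multiply by P⁻¹: X = P⁻¹B.
det P = 2, so P⁻¹ = [[-3/2, 1/2, -1/2], [5/2, -1/2, 1/2], [-7, 1, -2]].
X = P⁻¹B = [[-3/2, 1/2, -1/2], [5/2, -1/2, 1/2], [-7, 1, -2]] · [[8, -8], [7, -19], [-27, 17]] = [[5, -6], [3, -2], [5, 3]].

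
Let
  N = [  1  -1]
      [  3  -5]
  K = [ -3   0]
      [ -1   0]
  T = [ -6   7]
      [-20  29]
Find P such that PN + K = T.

PN = T − K = [[-3, 7], [-19, 29]].
Right-multiplying both sides by N⁻¹ gives P = (T − K)N⁻¹.
det N = -2; the adjugate gives N⁻¹ = [[5/2, -1/2], [3/2, -1/2]].
P = (T − K)N⁻¹ = [[3, -2], [-4, -5]].

P = [[3, -2], [-4, -5]]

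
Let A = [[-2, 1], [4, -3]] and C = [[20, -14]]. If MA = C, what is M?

M = [[-2, 4]]

Right-multiplying both sides by A⁻¹ gives M = CA⁻¹.
det A = 2; the adjugate gives A⁻¹ = [[-3/2, -1/2], [-2, -1]].
M = CA⁻¹ = [[20, -14]] · [[-3/2, -1/2], [-2, -1]] = [[-2, 4]].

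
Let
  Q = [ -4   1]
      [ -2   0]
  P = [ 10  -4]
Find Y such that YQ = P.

Y = [[-4, 3]]

Q is on the right of Y, so right-multiply by Q⁻¹: Y = PQ⁻¹.
Q has determinant 2; Q⁻¹ = [[0, -1/2], [1, -2]].
Y = PQ⁻¹ = [[10, -4]] · [[0, -1/2], [1, -2]] = [[-4, 3]].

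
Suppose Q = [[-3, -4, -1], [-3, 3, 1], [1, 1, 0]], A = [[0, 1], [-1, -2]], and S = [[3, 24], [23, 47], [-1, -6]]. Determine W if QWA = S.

W = [[-3, 5], [-1, -4], [-5, 4]]

W = Q⁻¹SA⁻¹ (apply Q⁻¹ on the left and A⁻¹ on the right).
Q has determinant 5; Q⁻¹ = [[-1/5, -1/5, -1/5], [1/5, 1/5, 6/5], [-6/5, -1/5, -21/5]].
det A = 1, so A⁻¹ = [[-2, -1], [1, 0]].
Q⁻¹S = [[-5, -13], [4, 7], [-4, -13]].
W = (Q⁻¹S)A⁻¹ = [[-3, 5], [-1, -4], [-5, 4]].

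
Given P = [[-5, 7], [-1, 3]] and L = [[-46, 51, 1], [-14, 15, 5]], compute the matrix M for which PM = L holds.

M = [[5, -6, 4], [-3, 3, 3]]

P is on the left of M, so left-multiply by P⁻¹: M = P⁻¹L.
det P = -8, so P⁻¹ = [[-3/8, 7/8], [-1/8, 5/8]].
M = P⁻¹L = [[-3/8, 7/8], [-1/8, 5/8]] · [[-46, 51, 1], [-14, 15, 5]] = [[5, -6, 4], [-3, 3, 3]].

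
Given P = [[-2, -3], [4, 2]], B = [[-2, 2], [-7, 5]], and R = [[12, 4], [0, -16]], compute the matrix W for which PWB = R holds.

W = [[-5, 1], [-4, 2]]

Isolating W: multiply by P⁻¹ from the left and B⁻¹ from the right, so W = P⁻¹RB⁻¹.
det P = 8; the adjugate gives P⁻¹ = [[1/4, 3/8], [-1/2, -1/4]].
det B = 4; the adjugate gives B⁻¹ = [[5/4, -1/2], [7/4, -1/2]].
P⁻¹R = [[3, -5], [-6, 2]].
W = (P⁻¹R)B⁻¹ = [[-5, 1], [-4, 2]].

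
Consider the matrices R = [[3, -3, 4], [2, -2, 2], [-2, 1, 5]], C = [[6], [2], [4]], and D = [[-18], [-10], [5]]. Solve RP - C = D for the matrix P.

RP = D + C = [[-12], [-8], [9]].
R is on the left of P, so left-multiply by R⁻¹: P = R⁻¹(D + C).
det R = -2, so R⁻¹ = [[6, -19/2, -1], [7, -23/2, -1], [1, -3/2, 0]].
P = R⁻¹(D + C) = [[-5], [-1], [0]].

P = [[-5], [-1], [0]]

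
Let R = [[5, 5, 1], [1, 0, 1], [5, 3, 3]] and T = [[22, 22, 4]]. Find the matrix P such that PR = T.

P = [[5, 2, -1]]

Since R sits to the right of P, P = TR⁻¹.
det R = -2, so R⁻¹ = [[3/2, 6, -5/2], [-1, -5, 2], [-3/2, -5, 5/2]].
P = TR⁻¹ = [[22, 22, 4]] · [[3/2, 6, -5/2], [-1, -5, 2], [-3/2, -5, 5/2]] = [[5, 2, -1]].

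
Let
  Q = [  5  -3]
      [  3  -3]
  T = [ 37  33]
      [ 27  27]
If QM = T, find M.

Q is on the left of M, so left-multiply by Q⁻¹: M = Q⁻¹T.
det Q = -6; the adjugate gives Q⁻¹ = [[1/2, -1/2], [1/2, -5/6]].
M = Q⁻¹T = [[1/2, -1/2], [1/2, -5/6]] · [[37, 33], [27, 27]] = [[5, 3], [-4, -6]].

M = [[5, 3], [-4, -6]]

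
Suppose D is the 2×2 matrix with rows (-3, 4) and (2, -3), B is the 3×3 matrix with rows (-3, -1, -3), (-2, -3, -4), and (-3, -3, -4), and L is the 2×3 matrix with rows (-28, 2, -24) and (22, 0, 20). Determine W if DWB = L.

W = [[0, 2, 0], [4, 2, -2]]

Left-multiply by D⁻¹ and right-multiply by B⁻¹: W = D⁻¹LB⁻¹.
det D = 1; the adjugate gives D⁻¹ = [[-3, -4], [-2, -3]].
B has determinant 5; B⁻¹ = [[0, 1, -1], [4/5, 3/5, -6/5], [-3/5, -6/5, 7/5]].
D⁻¹L = [[-4, -6, -8], [-10, -4, -12]].
W = (D⁻¹L)B⁻¹ = [[0, 2, 0], [4, 2, -2]].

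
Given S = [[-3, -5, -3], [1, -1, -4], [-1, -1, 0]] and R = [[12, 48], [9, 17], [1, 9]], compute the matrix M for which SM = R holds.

M = [[2, -6], [-3, -3], [-1, -5]]

S is on the left of M, so left-multiply by S⁻¹: M = S⁻¹R.
det S = -2; the adjugate gives S⁻¹ = [[2, -3/2, -17/2], [-2, 3/2, 15/2], [1, -1, -4]].
M = S⁻¹R = [[2, -3/2, -17/2], [-2, 3/2, 15/2], [1, -1, -4]] · [[12, 48], [9, 17], [1, 9]] = [[2, -6], [-3, -3], [-1, -5]].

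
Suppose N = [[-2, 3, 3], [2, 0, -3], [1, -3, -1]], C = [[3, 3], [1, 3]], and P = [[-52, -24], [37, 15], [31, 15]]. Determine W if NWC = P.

W = [[5, -4], [-2, 1], [-2, 1]]

W = N⁻¹PC⁻¹ (apply N⁻¹ on the left and C⁻¹ on the right).
det N = -3, so N⁻¹ = [[3, 2, 3], [1/3, 1/3, 0], [2, 1, 2]].
C has determinant 6; C⁻¹ = [[1/2, -1/2], [-1/6, 1/2]].
N⁻¹P = [[11, 3], [-5, -3], [-5, -3]].
W = (N⁻¹P)C⁻¹ = [[5, -4], [-2, 1], [-2, 1]].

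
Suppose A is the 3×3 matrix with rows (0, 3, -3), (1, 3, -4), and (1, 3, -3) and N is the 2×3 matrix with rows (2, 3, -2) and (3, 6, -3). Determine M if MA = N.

Since A sits to the right of M, M = NA⁻¹.
det A = -3; the adjugate gives A⁻¹ = [[-1, 0, 1], [1/3, -1, 1], [0, -1, 1]].
M = NA⁻¹ = [[2, 3, -2], [3, 6, -3]] · [[-1, 0, 1], [1/3, -1, 1], [0, -1, 1]] = [[-1, -1, 3], [-1, -3, 6]].

M = [[-1, -1, 3], [-1, -3, 6]]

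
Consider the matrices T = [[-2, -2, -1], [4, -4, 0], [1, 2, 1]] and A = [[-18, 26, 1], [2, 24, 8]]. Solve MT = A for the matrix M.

Right-multiplying both sides by T⁻¹ gives M = AT⁻¹.
det T = 4; the adjugate gives T⁻¹ = [[-1, 0, -1], [-1, -1/4, -1], [3, 1/2, 4]].
M = AT⁻¹ = [[-18, 26, 1], [2, 24, 8]] · [[-1, 0, -1], [-1, -1/4, -1], [3, 1/2, 4]] = [[-5, -6, -4], [-2, -2, 6]].

M = [[-5, -6, -4], [-2, -2, 6]]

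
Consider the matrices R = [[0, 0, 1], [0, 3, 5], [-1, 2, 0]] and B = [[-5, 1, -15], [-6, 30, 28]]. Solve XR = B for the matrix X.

X = [[0, -3, 5], [-2, 6, 6]]

Right-multiplying both sides by R⁻¹ gives X = BR⁻¹.
det R = 3, so R⁻¹ = [[-10/3, 2/3, -1], [-5/3, 1/3, 0], [1, 0, 0]].
X = BR⁻¹ = [[-5, 1, -15], [-6, 30, 28]] · [[-10/3, 2/3, -1], [-5/3, 1/3, 0], [1, 0, 0]] = [[0, -3, 5], [-2, 6, 6]].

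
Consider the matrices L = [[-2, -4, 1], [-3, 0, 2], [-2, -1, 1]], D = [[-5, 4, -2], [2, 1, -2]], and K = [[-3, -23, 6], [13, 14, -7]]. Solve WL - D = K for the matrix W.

WL = K + D = [[-8, -19, 4], [15, 15, -9]].
L is on the right of W, so right-multiply by L⁻¹: W = (K + D)L⁻¹.
L has determinant 3; L⁻¹ = [[2/3, 1, -8/3], [-1/3, 0, 1/3], [1, 2, -4]].
W = (K + D)L⁻¹ = [[5, 0, -1], [-4, -3, 1]].

W = [[5, 0, -1], [-4, -3, 1]]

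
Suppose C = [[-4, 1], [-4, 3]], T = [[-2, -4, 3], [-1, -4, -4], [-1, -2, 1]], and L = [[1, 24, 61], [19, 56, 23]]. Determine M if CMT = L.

Left-multiply by C⁻¹ and right-multiply by T⁻¹: M = C⁻¹LT⁻¹.
det C = -8; the adjugate gives C⁻¹ = [[-3/8, 1/8], [-1/2, 1/2]].
det T = -2, so T⁻¹ = [[6, 1, -14], [-5/2, -1/2, 11/2], [1, 0, -2]].
C⁻¹L = [[2, -2, -20], [9, 16, -19]].
M = (C⁻¹L)T⁻¹ = [[-3, 3, 1], [-5, 1, 0]].

M = [[-3, 3, 1], [-5, 1, 0]]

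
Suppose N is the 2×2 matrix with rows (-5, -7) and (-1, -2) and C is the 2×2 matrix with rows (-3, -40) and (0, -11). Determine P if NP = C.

P = [[2, 1], [-1, 5]]

Since N multiplies P on the left, P = N⁻¹C.
det N = 3, so N⁻¹ = [[-2/3, 7/3], [1/3, -5/3]].
P = N⁻¹C = [[-2/3, 7/3], [1/3, -5/3]] · [[-3, -40], [0, -11]] = [[2, 1], [-1, 5]].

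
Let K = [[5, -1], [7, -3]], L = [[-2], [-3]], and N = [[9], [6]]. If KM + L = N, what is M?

M = [[3], [4]]

KM = N − L = [[11], [9]].
Left-multiplying both sides by K⁻¹ gives M = K⁻¹(N − L).
K has determinant -8; K⁻¹ = [[3/8, -1/8], [7/8, -5/8]].
M = K⁻¹(N − L) = [[3], [4]].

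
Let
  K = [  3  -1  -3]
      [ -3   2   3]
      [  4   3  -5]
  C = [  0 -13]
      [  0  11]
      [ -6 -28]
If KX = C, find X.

Since K multiplies X on the left, X = K⁻¹C.
det K = -3, so K⁻¹ = [[19/3, 14/3, -1], [1, 1, 0], [17/3, 13/3, -1]].
X = K⁻¹C = [[19/3, 14/3, -1], [1, 1, 0], [17/3, 13/3, -1]] · [[0, -13], [0, 11], [-6, -28]] = [[6, -3], [0, -2], [6, 2]].

X = [[6, -3], [0, -2], [6, 2]]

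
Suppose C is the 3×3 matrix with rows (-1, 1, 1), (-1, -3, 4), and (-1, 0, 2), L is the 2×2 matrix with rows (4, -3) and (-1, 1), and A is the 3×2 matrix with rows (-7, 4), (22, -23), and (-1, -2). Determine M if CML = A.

M = C⁻¹AL⁻¹ (apply C⁻¹ on the left and L⁻¹ on the right).
det C = 1, so C⁻¹ = [[-6, -2, 7], [-2, -1, 3], [-3, -1, 4]].
det L = 1, so L⁻¹ = [[1, 3], [1, 4]].
C⁻¹A = [[-9, 8], [-11, 9], [-5, 3]].
M = (C⁻¹A)L⁻¹ = [[-1, 5], [-2, 3], [-2, -3]].

M = [[-1, 5], [-2, 3], [-2, -3]]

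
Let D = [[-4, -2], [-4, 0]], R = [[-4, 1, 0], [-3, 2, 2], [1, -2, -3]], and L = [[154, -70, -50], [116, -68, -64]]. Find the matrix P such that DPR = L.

Left-multiply by D⁻¹ and right-multiply by R⁻¹: P = D⁻¹LR⁻¹.
det D = -8; the adjugate gives D⁻¹ = [[0, -1/4], [-1/2, 1/2]].
det R = 1, so R⁻¹ = [[-2, 3, 2], [-7, 12, 8], [4, -7, -5]].
D⁻¹L = [[-29, 17, 16], [-19, 1, -7]].
P = (D⁻¹L)R⁻¹ = [[3, 5, -2], [3, 4, 5]].

P = [[3, 5, -2], [3, 4, 5]]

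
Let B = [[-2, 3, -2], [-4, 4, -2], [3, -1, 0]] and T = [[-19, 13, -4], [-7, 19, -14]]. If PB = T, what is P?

B is on the right of P, so right-multiply by B⁻¹: P = TB⁻¹.
det B = 2; the adjugate gives B⁻¹ = [[-1, 1, 1], [-3, 3, 2], [-4, 7/2, 2]].
P = TB⁻¹ = [[-19, 13, -4], [-7, 19, -14]] · [[-1, 1, 1], [-3, 3, 2], [-4, 7/2, 2]] = [[-4, 6, -1], [6, 1, 3]].

P = [[-4, 6, -1], [6, 1, 3]]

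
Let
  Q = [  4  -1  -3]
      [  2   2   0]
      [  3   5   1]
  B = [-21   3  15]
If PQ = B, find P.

P = [[-6, 6, -3]]

Q is on the right of P, so right-multiply by Q⁻¹: P = BQ⁻¹.
det Q = -2, so Q⁻¹ = [[-1, 7, -3], [1, -13/2, 3], [-2, 23/2, -5]].
P = BQ⁻¹ = [[-21, 3, 15]] · [[-1, 7, -3], [1, -13/2, 3], [-2, 23/2, -5]] = [[-6, 6, -3]].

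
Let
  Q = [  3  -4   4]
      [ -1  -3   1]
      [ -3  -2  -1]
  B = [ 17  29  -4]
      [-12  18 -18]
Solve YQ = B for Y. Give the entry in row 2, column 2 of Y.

-6

Right-multiplying both sides by Q⁻¹ gives Y = BQ⁻¹.
det Q = 3, so Q⁻¹ = [[5/3, -4, 8/3], [-4/3, 3, -7/3], [-7/3, 6, -13/3]].
Y = BQ⁻¹ = [[17, 29, -4], [-12, 18, -18]] · [[5/3, -4, 8/3], [-4/3, 3, -7/3], [-7/3, 6, -13/3]] = [[-1, -5, -5], [-2, -6, 4]].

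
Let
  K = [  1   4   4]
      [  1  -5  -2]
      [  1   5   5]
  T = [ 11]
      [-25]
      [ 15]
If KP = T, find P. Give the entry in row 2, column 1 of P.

Since K multiplies P on the left, P = K⁻¹T.
det K = -3; the adjugate gives K⁻¹ = [[5, 0, -4], [7/3, -1/3, -2], [-10/3, 1/3, 3]].
P = K⁻¹T = [[5, 0, -4], [7/3, -1/3, -2], [-10/3, 1/3, 3]] · [[11], [-25], [15]] = [[-5], [4], [0]].

4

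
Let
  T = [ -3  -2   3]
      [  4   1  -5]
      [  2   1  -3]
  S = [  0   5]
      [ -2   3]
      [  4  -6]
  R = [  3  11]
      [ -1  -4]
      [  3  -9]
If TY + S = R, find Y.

TY = R − S = [[3, 6], [1, -7], [-1, -3]].
Left-multiplying both sides by T⁻¹ gives Y = T⁻¹(R − S).
det T = -4, so T⁻¹ = [[-1/2, 3/4, -7/4], [-1/2, -3/4, 3/4], [-1/2, 1/4, -5/4]].
Y = T⁻¹(R − S) = [[1, -3], [-3, 0], [0, -1]].

Y = [[1, -3], [-3, 0], [0, -1]]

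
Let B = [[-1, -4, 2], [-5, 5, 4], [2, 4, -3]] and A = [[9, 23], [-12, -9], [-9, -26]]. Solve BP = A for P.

B is on the left of P, so left-multiply by B⁻¹: P = B⁻¹A.
B has determinant -1; B⁻¹ = [[31, 4, 26], [7, 1, 6], [30, 4, 25]].
P = B⁻¹A = [[31, 4, 26], [7, 1, 6], [30, 4, 25]] · [[9, 23], [-12, -9], [-9, -26]] = [[-3, 1], [-3, -4], [-3, 4]].

P = [[-3, 1], [-3, -4], [-3, 4]]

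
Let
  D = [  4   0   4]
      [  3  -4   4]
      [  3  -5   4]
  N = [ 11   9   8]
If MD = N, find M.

M = [[5, -6, 3]]

Since D sits to the right of M, M = ND⁻¹.
det D = 4, so D⁻¹ = [[1, -5, 4], [0, 1, -1], [-3/4, 5, -4]].
M = ND⁻¹ = [[11, 9, 8]] · [[1, -5, 4], [0, 1, -1], [-3/4, 5, -4]] = [[5, -6, 3]].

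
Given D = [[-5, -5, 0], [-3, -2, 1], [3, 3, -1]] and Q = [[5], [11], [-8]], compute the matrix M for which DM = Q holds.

Since D multiplies M on the left, M = D⁻¹Q.
D has determinant 5; D⁻¹ = [[-1/5, -1, -1], [0, 1, 1], [-3/5, 0, -1]].
M = D⁻¹Q = [[-1/5, -1, -1], [0, 1, 1], [-3/5, 0, -1]] · [[5], [11], [-8]] = [[-4], [3], [5]].

M = [[-4], [3], [5]]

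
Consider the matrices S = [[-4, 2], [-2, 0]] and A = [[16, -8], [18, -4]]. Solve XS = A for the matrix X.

S is on the right of X, so right-multiply by S⁻¹: X = AS⁻¹.
det S = 4, so S⁻¹ = [[0, -1/2], [1/2, -1]].
X = AS⁻¹ = [[16, -8], [18, -4]] · [[0, -1/2], [1/2, -1]] = [[-4, 0], [-2, -5]].

X = [[-4, 0], [-2, -5]]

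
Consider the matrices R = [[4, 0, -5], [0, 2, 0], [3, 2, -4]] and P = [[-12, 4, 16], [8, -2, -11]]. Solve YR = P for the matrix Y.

Y = [[0, 6, -4], [-1, -5, 4]]

Since R sits to the right of Y, Y = PR⁻¹.
det R = -2, so R⁻¹ = [[4, 5, -5], [0, 1/2, 0], [3, 4, -4]].
Y = PR⁻¹ = [[-12, 4, 16], [8, -2, -11]] · [[4, 5, -5], [0, 1/2, 0], [3, 4, -4]] = [[0, 6, -4], [-1, -5, 4]].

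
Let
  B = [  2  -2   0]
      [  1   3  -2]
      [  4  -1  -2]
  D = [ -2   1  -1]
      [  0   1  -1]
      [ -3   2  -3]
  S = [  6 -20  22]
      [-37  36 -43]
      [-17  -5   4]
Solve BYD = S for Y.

Y = B⁻¹SD⁻¹ (apply B⁻¹ on the left and D⁻¹ on the right).
det B = -4; the adjugate gives B⁻¹ = [[2, 1, -1], [3/2, 1, -1], [13/4, 3/2, -2]].
det D = 2; the adjugate gives D⁻¹ = [[-1/2, 1/2, 0], [3/2, 3/2, -1], [3/2, 1/2, -1]].
B⁻¹S = [[-8, 1, -3], [-11, 11, -14], [-2, -1, -1]].
Y = (B⁻¹S)D⁻¹ = [[1, -4, 2], [1, 4, 3], [-2, -3, 2]].

Y = [[1, -4, 2], [1, 4, 3], [-2, -3, 2]]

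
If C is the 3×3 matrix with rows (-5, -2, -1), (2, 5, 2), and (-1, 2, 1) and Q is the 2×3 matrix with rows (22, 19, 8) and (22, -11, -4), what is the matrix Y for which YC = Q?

C is on the right of Y, so right-multiply by C⁻¹: Y = QC⁻¹.
det C = -6; the adjugate gives C⁻¹ = [[-1/6, 0, -1/6], [2/3, 1, -4/3], [-3/2, -2, 7/2]].
Y = QC⁻¹ = [[22, 19, 8], [22, -11, -4]] · [[-1/6, 0, -1/6], [2/3, 1, -4/3], [-3/2, -2, 7/2]] = [[-3, 3, -1], [-5, -3, -3]].

Y = [[-3, 3, -1], [-5, -3, -3]]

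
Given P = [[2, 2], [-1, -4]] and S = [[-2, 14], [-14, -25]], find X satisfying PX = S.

Since P multiplies X on the left, X = P⁻¹S.
P has determinant -6; P⁻¹ = [[2/3, 1/3], [-1/6, -1/3]].
X = P⁻¹S = [[2/3, 1/3], [-1/6, -1/3]] · [[-2, 14], [-14, -25]] = [[-6, 1], [5, 6]].

X = [[-6, 1], [5, 6]]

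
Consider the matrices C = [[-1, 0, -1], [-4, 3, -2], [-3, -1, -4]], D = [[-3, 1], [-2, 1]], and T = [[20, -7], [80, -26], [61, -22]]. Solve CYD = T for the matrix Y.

Y = [[5, 1], [-2, 2], [1, 0]]

Left-multiply by C⁻¹ and right-multiply by D⁻¹: Y = C⁻¹TD⁻¹.
det C = 1; the adjugate gives C⁻¹ = [[-14, 1, 3], [-10, 1, 2], [13, -1, -3]].
det D = -1; the adjugate gives D⁻¹ = [[-1, 1], [-2, 3]].
C⁻¹T = [[-17, 6], [2, 0], [-3, 1]].
Y = (C⁻¹T)D⁻¹ = [[5, 1], [-2, 2], [1, 0]].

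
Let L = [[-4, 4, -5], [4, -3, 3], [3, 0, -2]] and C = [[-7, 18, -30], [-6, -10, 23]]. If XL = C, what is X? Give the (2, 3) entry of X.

Since L sits to the right of X, X = CL⁻¹.
det L = -1; the adjugate gives L⁻¹ = [[-6, -8, 3], [-17, -23, 8], [-9, -12, 4]].
X = CL⁻¹ = [[-7, 18, -30], [-6, -10, 23]] · [[-6, -8, 3], [-17, -23, 8], [-9, -12, 4]] = [[6, 2, 3], [-1, 2, -6]].

-6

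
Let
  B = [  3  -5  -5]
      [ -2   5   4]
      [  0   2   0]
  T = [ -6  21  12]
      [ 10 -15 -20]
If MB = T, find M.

Since B sits to the right of M, M = TB⁻¹.
det B = -4, so B⁻¹ = [[2, 5/2, -5/4], [0, 0, 1/2], [1, 3/2, -5/4]].
M = TB⁻¹ = [[-6, 21, 12], [10, -15, -20]] · [[2, 5/2, -5/4], [0, 0, 1/2], [1, 3/2, -5/4]] = [[0, 3, 3], [0, -5, 5]].

M = [[0, 3, 3], [0, -5, 5]]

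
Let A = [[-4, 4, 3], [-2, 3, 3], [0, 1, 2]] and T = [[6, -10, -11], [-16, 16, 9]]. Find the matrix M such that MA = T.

M = [[0, -3, -1], [1, 6, -6]]

A is on the right of M, so right-multiply by A⁻¹: M = TA⁻¹.
det A = -2; the adjugate gives A⁻¹ = [[-3/2, 5/2, -3/2], [-2, 4, -3], [1, -2, 2]].
M = TA⁻¹ = [[6, -10, -11], [-16, 16, 9]] · [[-3/2, 5/2, -3/2], [-2, 4, -3], [1, -2, 2]] = [[0, -3, -1], [1, 6, -6]].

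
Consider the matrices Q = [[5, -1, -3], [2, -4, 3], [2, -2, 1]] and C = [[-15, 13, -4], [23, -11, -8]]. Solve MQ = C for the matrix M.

Right-multiplying both sides by Q⁻¹ gives M = CQ⁻¹.
det Q = -6, so Q⁻¹ = [[-1/3, -7/6, 5/2], [-2/3, -11/6, 7/2], [-2/3, -4/3, 3]].
M = CQ⁻¹ = [[-15, 13, -4], [23, -11, -8]] · [[-1/3, -7/6, 5/2], [-2/3, -11/6, 7/2], [-2/3, -4/3, 3]] = [[-1, -1, -4], [5, 4, -5]].

M = [[-1, -1, -4], [5, 4, -5]]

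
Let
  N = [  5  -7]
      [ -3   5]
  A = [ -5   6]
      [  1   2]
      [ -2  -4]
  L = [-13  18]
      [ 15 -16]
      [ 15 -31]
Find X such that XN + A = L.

XN = L − A = [[-8, 12], [14, -18], [17, -27]].
Right-multiplying both sides by N⁻¹ gives X = (L − A)N⁻¹.
N has determinant 4; N⁻¹ = [[5/4, 7/4], [3/4, 5/4]].
X = (L − A)N⁻¹ = [[-1, 1], [4, 2], [1, -4]].

X = [[-1, 1], [4, 2], [1, -4]]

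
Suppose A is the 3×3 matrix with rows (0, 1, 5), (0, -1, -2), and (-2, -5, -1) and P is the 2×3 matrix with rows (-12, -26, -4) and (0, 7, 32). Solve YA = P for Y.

Since A sits to the right of Y, Y = PA⁻¹.
det A = -6, so A⁻¹ = [[3/2, 4, -1/2], [-2/3, -5/3, 0], [1/3, 1/3, 0]].
Y = PA⁻¹ = [[-12, -26, -4], [0, 7, 32]] · [[3/2, 4, -1/2], [-2/3, -5/3, 0], [1/3, 1/3, 0]] = [[-2, -6, 6], [6, -1, 0]].

Y = [[-2, -6, 6], [6, -1, 0]]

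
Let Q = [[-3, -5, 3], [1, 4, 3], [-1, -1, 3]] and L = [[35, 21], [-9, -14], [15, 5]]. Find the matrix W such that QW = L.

W = [[-2, -2], [-4, -3], [3, 0]]

Left-multiplying both sides by Q⁻¹ gives W = Q⁻¹L.
det Q = -6, so Q⁻¹ = [[-5/2, -2, 9/2], [1, 1, -2], [-1/2, -1/3, 7/6]].
W = Q⁻¹L = [[-5/2, -2, 9/2], [1, 1, -2], [-1/2, -1/3, 7/6]] · [[35, 21], [-9, -14], [15, 5]] = [[-2, -2], [-4, -3], [3, 0]].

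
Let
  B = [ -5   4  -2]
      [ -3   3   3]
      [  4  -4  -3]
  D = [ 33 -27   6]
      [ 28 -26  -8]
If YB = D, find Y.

Right-multiplying both sides by B⁻¹ gives Y = DB⁻¹.
det B = -3; the adjugate gives B⁻¹ = [[-1, -20/3, -6], [-1, -23/3, -7], [0, 4/3, 1]].
Y = DB⁻¹ = [[33, -27, 6], [28, -26, -8]] · [[-1, -20/3, -6], [-1, -23/3, -7], [0, 4/3, 1]] = [[-6, -5, -3], [-2, 2, 6]].

Y = [[-6, -5, -3], [-2, 2, 6]]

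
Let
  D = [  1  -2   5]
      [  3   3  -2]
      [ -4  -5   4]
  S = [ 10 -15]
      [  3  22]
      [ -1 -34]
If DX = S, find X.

D is on the left of X, so left-multiply by D⁻¹: X = D⁻¹S.
det D = -5; the adjugate gives D⁻¹ = [[-2/5, 17/5, 11/5], [4/5, -24/5, -17/5], [3/5, -13/5, -9/5]].
X = D⁻¹S = [[-2/5, 17/5, 11/5], [4/5, -24/5, -17/5], [3/5, -13/5, -9/5]] · [[10, -15], [3, 22], [-1, -34]] = [[4, 6], [-3, -2], [0, -5]].

X = [[4, 6], [-3, -2], [0, -5]]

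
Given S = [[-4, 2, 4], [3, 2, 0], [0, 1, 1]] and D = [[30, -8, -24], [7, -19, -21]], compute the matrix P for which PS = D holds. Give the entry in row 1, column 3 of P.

0

Since S sits to the right of P, P = DS⁻¹.
det S = -2, so S⁻¹ = [[-1, -1, 4], [3/2, 2, -6], [-3/2, -2, 7]].
P = DS⁻¹ = [[30, -8, -24], [7, -19, -21]] · [[-1, -1, 4], [3/2, 2, -6], [-3/2, -2, 7]] = [[-6, 2, 0], [-4, -3, -5]].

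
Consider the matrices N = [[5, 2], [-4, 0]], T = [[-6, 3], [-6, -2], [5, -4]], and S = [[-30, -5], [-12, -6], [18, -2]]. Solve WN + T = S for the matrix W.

WN = S − T = [[-24, -8], [-6, -4], [13, 2]].
N is on the right of W, so right-multiply by N⁻¹: W = (S − T)N⁻¹.
N has determinant 8; N⁻¹ = [[0, -1/4], [1/2, 5/8]].
W = (S − T)N⁻¹ = [[-4, 1], [-2, -1], [1, -2]].

W = [[-4, 1], [-2, -1], [1, -2]]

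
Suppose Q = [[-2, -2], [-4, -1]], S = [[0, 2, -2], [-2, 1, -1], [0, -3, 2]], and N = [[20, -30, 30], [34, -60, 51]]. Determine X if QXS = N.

X = Q⁻¹NS⁻¹ (apply Q⁻¹ on the left and S⁻¹ on the right).
Q has determinant -6; Q⁻¹ = [[1/6, -1/3], [-2/3, 1/3]].
S has determinant -4; S⁻¹ = [[1/4, -1/2, 0], [-1, 0, -1], [-3/2, 0, -1]].
Q⁻¹N = [[-8, 15, -12], [-2, 0, -3]].
X = (Q⁻¹N)S⁻¹ = [[1, 4, -3], [4, 1, 3]].

X = [[1, 4, -3], [4, 1, 3]]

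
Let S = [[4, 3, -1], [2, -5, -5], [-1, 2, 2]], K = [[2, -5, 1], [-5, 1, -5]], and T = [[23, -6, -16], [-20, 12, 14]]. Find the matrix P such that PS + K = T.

P = [[4, 3, 1], [-2, -3, 1]]

PS = T − K = [[21, -1, -17], [-15, 11, 19]].
Right-multiplying both sides by S⁻¹ gives P = (T − K)S⁻¹.
det S = 4; the adjugate gives S⁻¹ = [[0, -2, -5], [1/4, 7/4, 9/2], [-1/4, -11/4, -13/2]].
P = (T − K)S⁻¹ = [[4, 3, 1], [-2, -3, 1]].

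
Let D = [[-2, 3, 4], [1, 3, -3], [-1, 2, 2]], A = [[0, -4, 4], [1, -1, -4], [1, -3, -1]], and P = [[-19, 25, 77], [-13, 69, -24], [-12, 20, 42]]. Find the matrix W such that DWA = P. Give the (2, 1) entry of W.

-1

W = D⁻¹PA⁻¹ (apply D⁻¹ on the left and A⁻¹ on the right).
det D = -1, so D⁻¹ = [[-12, -2, 21], [-1, 0, 2], [-5, -1, 9]].
A has determinant 4; A⁻¹ = [[-11/4, -4, 5], [-3/4, -1, 1], [-1/2, -1, 1]].
D⁻¹P = [[2, -18, 6], [-5, 15, 7], [0, -14, 17]].
W = (D⁻¹P)A⁻¹ = [[5, 4, -2], [-1, -2, -3], [2, -3, 3]].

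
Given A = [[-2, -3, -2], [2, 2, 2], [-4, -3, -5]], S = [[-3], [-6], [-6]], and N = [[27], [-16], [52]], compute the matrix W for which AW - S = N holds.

W = [[-5], [-2], [-4]]

AW = N + S = [[24], [-22], [46]].
A is on the left of W, so left-multiply by A⁻¹: W = A⁻¹(N + S).
A has determinant -2; A⁻¹ = [[2, 9/2, 1], [-1, -1, 0], [-1, -3, -1]].
W = A⁻¹(N + S) = [[-5], [-2], [-4]].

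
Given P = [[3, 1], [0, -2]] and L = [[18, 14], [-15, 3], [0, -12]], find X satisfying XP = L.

X = [[6, -4], [-5, -4], [0, 6]]

Since P sits to the right of X, X = LP⁻¹.
det P = -6, so P⁻¹ = [[1/3, 1/6], [0, -1/2]].
X = LP⁻¹ = [[18, 14], [-15, 3], [0, -12]] · [[1/3, 1/6], [0, -1/2]] = [[6, -4], [-5, -4], [0, 6]].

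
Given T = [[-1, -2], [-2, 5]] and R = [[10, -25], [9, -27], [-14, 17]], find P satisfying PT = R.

Since T sits to the right of P, P = RT⁻¹.
det T = -9, so T⁻¹ = [[-5/9, -2/9], [-2/9, 1/9]].
P = RT⁻¹ = [[10, -25], [9, -27], [-14, 17]] · [[-5/9, -2/9], [-2/9, 1/9]] = [[0, -5], [1, -5], [4, 5]].

P = [[0, -5], [1, -5], [4, 5]]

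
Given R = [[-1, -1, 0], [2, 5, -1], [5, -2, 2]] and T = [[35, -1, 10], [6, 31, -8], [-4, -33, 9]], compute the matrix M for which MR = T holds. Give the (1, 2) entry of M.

Since R sits to the right of M, M = TR⁻¹.
det R = 1; the adjugate gives R⁻¹ = [[8, 2, 1], [-9, -2, -1], [-29, -7, -3]].
M = TR⁻¹ = [[35, -1, 10], [6, 31, -8], [-4, -33, 9]] · [[8, 2, 1], [-9, -2, -1], [-29, -7, -3]] = [[-1, 2, 6], [1, 6, -1], [4, -5, 2]].

2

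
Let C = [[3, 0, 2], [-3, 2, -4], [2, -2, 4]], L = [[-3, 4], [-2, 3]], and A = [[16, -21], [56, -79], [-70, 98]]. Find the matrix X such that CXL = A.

X = [[-4, -1], [-5, -4], [3, 2]]

Left-multiply by C⁻¹ and right-multiply by L⁻¹: X = C⁻¹AL⁻¹.
det C = 4, so C⁻¹ = [[0, -1, -1], [1, 2, 3/2], [1/2, 3/2, 3/2]].
L has determinant -1; L⁻¹ = [[-3, 4], [-2, 3]].
C⁻¹A = [[14, -19], [23, -32], [-13, 18]].
X = (C⁻¹A)L⁻¹ = [[-4, -1], [-5, -4], [3, 2]].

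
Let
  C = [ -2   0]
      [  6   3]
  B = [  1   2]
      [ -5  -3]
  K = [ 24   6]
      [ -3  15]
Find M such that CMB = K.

M = [[3, 3], [-2, -5]]

Isolating M: multiply by C⁻¹ from the left and B⁻¹ from the right, so M = C⁻¹KB⁻¹.
det C = -6, so C⁻¹ = [[-1/2, 0], [1, 1/3]].
det B = 7, so B⁻¹ = [[-3/7, -2/7], [5/7, 1/7]].
C⁻¹K = [[-12, -3], [23, 11]].
M = (C⁻¹K)B⁻¹ = [[3, 3], [-2, -5]].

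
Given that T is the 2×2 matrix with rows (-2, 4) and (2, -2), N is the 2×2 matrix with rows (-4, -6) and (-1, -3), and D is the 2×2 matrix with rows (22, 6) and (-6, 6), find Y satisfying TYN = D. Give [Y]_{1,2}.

Left-multiply by T⁻¹ and right-multiply by N⁻¹: Y = T⁻¹DN⁻¹.
T has determinant -4; T⁻¹ = [[1/2, 1], [1/2, 1/2]].
N has determinant 6; N⁻¹ = [[-1/2, 1], [1/6, -2/3]].
T⁻¹D = [[5, 9], [8, 6]].
Y = (T⁻¹D)N⁻¹ = [[-1, -1], [-3, 4]].

-1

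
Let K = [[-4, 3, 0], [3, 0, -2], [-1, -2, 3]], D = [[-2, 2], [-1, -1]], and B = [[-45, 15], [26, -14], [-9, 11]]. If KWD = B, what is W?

Left-multiply by K⁻¹ and right-multiply by D⁻¹: W = K⁻¹BD⁻¹.
det K = -5; the adjugate gives K⁻¹ = [[4/5, 9/5, 6/5], [7/5, 12/5, 8/5], [6/5, 11/5, 9/5]].
det D = 4, so D⁻¹ = [[-1/4, -1/2], [1/4, -1/2]].
K⁻¹B = [[0, 0], [-15, 5], [-13, 7]].
W = (K⁻¹B)D⁻¹ = [[0, 0], [5, 5], [5, 3]].

W = [[0, 0], [5, 5], [5, 3]]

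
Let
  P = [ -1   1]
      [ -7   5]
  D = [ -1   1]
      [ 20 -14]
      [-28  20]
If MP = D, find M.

Right-multiplying both sides by P⁻¹ gives M = DP⁻¹.
det P = 2; the adjugate gives P⁻¹ = [[5/2, -1/2], [7/2, -1/2]].
M = DP⁻¹ = [[-1, 1], [20, -14], [-28, 20]] · [[5/2, -1/2], [7/2, -1/2]] = [[1, 0], [1, -3], [0, 4]].

M = [[1, 0], [1, -3], [0, 4]]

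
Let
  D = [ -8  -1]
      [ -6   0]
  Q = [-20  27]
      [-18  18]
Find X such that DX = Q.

Since D multiplies X on the left, X = D⁻¹Q.
det D = -6; the adjugate gives D⁻¹ = [[0, -1/6], [-1, 4/3]].
X = D⁻¹Q = [[0, -1/6], [-1, 4/3]] · [[-20, 27], [-18, 18]] = [[3, -3], [-4, -3]].

X = [[3, -3], [-4, -3]]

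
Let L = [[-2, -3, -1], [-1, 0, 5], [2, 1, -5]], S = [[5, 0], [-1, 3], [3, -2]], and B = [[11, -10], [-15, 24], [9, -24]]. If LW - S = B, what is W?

W = [[1, -2], [-5, 3], [-3, 5]]

LW = B + S = [[16, -10], [-16, 27], [12, -26]].
Since L multiplies W on the left, W = L⁻¹(B + S).
L has determinant -4; L⁻¹ = [[5/4, 4, 15/4], [-5/4, -3, -11/4], [1/4, 1, 3/4]].
W = L⁻¹(B + S) = [[1, -2], [-5, 3], [-3, 5]].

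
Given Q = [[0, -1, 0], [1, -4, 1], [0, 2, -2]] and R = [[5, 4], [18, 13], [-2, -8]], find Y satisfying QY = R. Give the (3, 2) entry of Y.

Q is on the left of Y, so left-multiply by Q⁻¹: Y = Q⁻¹R.
det Q = -2, so Q⁻¹ = [[-3, 1, 1/2], [-1, 0, 0], [-1, 0, -1/2]].
Y = Q⁻¹R = [[-3, 1, 1/2], [-1, 0, 0], [-1, 0, -1/2]] · [[5, 4], [18, 13], [-2, -8]] = [[2, -3], [-5, -4], [-4, 0]].

0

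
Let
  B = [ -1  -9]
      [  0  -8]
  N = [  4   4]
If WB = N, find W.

W = [[-4, 4]]

Since B sits to the right of W, W = NB⁻¹.
B has determinant 8; B⁻¹ = [[-1, 9/8], [0, -1/8]].
W = NB⁻¹ = [[4, 4]] · [[-1, 9/8], [0, -1/8]] = [[-4, 4]].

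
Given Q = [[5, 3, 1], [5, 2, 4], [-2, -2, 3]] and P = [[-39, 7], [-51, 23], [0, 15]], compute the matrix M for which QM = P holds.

Left-multiplying both sides by Q⁻¹ gives M = Q⁻¹P.
det Q = -5, so Q⁻¹ = [[-14/5, 11/5, -2], [23/5, -17/5, 3], [6/5, -4/5, 1]].
M = Q⁻¹P = [[-14/5, 11/5, -2], [23/5, -17/5, 3], [6/5, -4/5, 1]] · [[-39, 7], [-51, 23], [0, 15]] = [[-3, 1], [-6, -1], [-6, 5]].

M = [[-3, 1], [-6, -1], [-6, 5]]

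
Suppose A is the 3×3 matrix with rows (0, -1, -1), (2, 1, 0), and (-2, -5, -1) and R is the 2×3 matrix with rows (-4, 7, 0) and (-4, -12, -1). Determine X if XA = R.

X = [[3, -5, -3], [-2, 1, 3]]

Since A sits to the right of X, X = RA⁻¹.
det A = 6; the adjugate gives A⁻¹ = [[-1/6, 2/3, 1/6], [1/3, -1/3, -1/3], [-4/3, 1/3, 1/3]].
X = RA⁻¹ = [[-4, 7, 0], [-4, -12, -1]] · [[-1/6, 2/3, 1/6], [1/3, -1/3, -1/3], [-4/3, 1/3, 1/3]] = [[3, -5, -3], [-2, 1, 3]].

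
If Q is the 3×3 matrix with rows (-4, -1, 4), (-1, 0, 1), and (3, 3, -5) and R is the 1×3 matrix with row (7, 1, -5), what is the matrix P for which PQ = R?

P = [[-4, 6, -1]]

Q is on the right of P, so right-multiply by Q⁻¹: P = RQ⁻¹.
det Q = 2; the adjugate gives Q⁻¹ = [[-3/2, 7/2, -1/2], [-1, 4, 0], [-3/2, 9/2, -1/2]].
P = RQ⁻¹ = [[7, 1, -5]] · [[-3/2, 7/2, -1/2], [-1, 4, 0], [-3/2, 9/2, -1/2]] = [[-4, 6, -1]].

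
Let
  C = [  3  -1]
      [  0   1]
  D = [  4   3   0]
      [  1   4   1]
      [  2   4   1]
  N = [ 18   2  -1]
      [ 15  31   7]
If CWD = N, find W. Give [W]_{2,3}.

4

Left-multiply by C⁻¹ and right-multiply by D⁻¹: W = C⁻¹ND⁻¹.
C has determinant 3; C⁻¹ = [[1/3, 1/3], [0, 1]].
D has determinant 3; D⁻¹ = [[0, -1, 1], [1/3, 4/3, -4/3], [-4/3, -10/3, 13/3]].
C⁻¹N = [[11, 11, 2], [15, 31, 7]].
W = (C⁻¹N)D⁻¹ = [[1, -3, 5], [1, 3, 4]].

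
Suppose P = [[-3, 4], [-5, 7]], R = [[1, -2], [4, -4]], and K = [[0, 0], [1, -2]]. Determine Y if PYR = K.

Y = [[4, 0], [3, 0]]

Y = P⁻¹KR⁻¹ (apply P⁻¹ on the left and R⁻¹ on the right).
det P = -1; the adjugate gives P⁻¹ = [[-7, 4], [-5, 3]].
det R = 4, so R⁻¹ = [[-1, 1/2], [-1, 1/4]].
P⁻¹K = [[4, -8], [3, -6]].
Y = (P⁻¹K)R⁻¹ = [[4, 0], [3, 0]].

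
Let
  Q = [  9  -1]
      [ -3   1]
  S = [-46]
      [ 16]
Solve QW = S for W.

Since Q multiplies W on the left, W = Q⁻¹S.
det Q = 6, so Q⁻¹ = [[1/6, 1/6], [1/2, 3/2]].
W = Q⁻¹S = [[1/6, 1/6], [1/2, 3/2]] · [[-46], [16]] = [[-5], [1]].

W = [[-5], [1]]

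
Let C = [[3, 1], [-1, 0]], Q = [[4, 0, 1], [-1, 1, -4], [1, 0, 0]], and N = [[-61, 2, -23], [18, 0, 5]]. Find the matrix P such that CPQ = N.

P = [[-5, 0, 2], [0, 2, -5]]

Isolating P: multiply by C⁻¹ from the left and Q⁻¹ from the right, so P = C⁻¹NQ⁻¹.
det C = 1, so C⁻¹ = [[0, -1], [1, 3]].
det Q = -1, so Q⁻¹ = [[0, 0, 1], [4, 1, -15], [1, 0, -4]].
C⁻¹N = [[-18, 0, -5], [-7, 2, -8]].
P = (C⁻¹N)Q⁻¹ = [[-5, 0, 2], [0, 2, -5]].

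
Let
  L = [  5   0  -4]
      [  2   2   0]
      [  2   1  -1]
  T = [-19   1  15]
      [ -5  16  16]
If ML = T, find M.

L is on the right of M, so right-multiply by L⁻¹: M = TL⁻¹.
det L = -2, so L⁻¹ = [[1, 2, -4], [-1, -3/2, 4], [1, 5/2, -5]].
M = TL⁻¹ = [[-19, 1, 15], [-5, 16, 16]] · [[1, 2, -4], [-1, -3/2, 4], [1, 5/2, -5]] = [[-5, -2, 5], [-5, 6, 4]].

M = [[-5, -2, 5], [-5, 6, 4]]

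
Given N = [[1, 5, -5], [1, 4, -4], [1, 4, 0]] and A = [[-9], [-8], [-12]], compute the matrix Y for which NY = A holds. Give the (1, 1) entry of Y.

N is on the left of Y, so left-multiply by N⁻¹: Y = N⁻¹A.
det N = -4, so N⁻¹ = [[-4, 5, 0], [1, -5/4, 1/4], [0, -1/4, 1/4]].
Y = N⁻¹A = [[-4, 5, 0], [1, -5/4, 1/4], [0, -1/4, 1/4]] · [[-9], [-8], [-12]] = [[-4], [-2], [-1]].

-4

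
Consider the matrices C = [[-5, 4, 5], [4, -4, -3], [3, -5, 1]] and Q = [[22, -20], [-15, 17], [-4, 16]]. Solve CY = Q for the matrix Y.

Since C multiplies Y on the left, Y = C⁻¹Q.
det C = 3, so C⁻¹ = [[-19/3, -29/3, 8/3], [-13/3, -20/3, 5/3], [-8/3, -13/3, 4/3]].
Y = C⁻¹Q = [[-19/3, -29/3, 8/3], [-13/3, -20/3, 5/3], [-8/3, -13/3, 4/3]] · [[22, -20], [-15, 17], [-4, 16]] = [[-5, 5], [-2, 0], [1, 1]].

Y = [[-5, 5], [-2, 0], [1, 1]]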